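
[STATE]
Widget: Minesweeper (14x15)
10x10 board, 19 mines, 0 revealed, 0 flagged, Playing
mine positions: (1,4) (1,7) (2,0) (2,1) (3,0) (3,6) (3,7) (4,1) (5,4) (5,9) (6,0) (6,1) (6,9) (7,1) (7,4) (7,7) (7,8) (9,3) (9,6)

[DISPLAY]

■■■■■■■■■■    
■■■■■■■■■■    
■■■■■■■■■■    
■■■■■■■■■■    
■■■■■■■■■■    
■■■■■■■■■■    
■■■■■■■■■■    
■■■■■■■■■■    
■■■■■■■■■■    
■■■■■■■■■■    
              
              
              
              
              


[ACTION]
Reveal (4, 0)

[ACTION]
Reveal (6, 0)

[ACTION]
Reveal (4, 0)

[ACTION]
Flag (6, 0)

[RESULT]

■■■■■■■■■■    
■■■■✹■■✹■■    
✹✹■■■■■■■■    
✹■■■■■✹✹■■    
2✹■■■■■■■■    
■■■■✹■■■■✹    
✹✹■■■■■■■✹    
■✹■■✹■■✹✹■    
■■■■■■■■■■    
■■■✹■■✹■■■    
              
              
              
              
              


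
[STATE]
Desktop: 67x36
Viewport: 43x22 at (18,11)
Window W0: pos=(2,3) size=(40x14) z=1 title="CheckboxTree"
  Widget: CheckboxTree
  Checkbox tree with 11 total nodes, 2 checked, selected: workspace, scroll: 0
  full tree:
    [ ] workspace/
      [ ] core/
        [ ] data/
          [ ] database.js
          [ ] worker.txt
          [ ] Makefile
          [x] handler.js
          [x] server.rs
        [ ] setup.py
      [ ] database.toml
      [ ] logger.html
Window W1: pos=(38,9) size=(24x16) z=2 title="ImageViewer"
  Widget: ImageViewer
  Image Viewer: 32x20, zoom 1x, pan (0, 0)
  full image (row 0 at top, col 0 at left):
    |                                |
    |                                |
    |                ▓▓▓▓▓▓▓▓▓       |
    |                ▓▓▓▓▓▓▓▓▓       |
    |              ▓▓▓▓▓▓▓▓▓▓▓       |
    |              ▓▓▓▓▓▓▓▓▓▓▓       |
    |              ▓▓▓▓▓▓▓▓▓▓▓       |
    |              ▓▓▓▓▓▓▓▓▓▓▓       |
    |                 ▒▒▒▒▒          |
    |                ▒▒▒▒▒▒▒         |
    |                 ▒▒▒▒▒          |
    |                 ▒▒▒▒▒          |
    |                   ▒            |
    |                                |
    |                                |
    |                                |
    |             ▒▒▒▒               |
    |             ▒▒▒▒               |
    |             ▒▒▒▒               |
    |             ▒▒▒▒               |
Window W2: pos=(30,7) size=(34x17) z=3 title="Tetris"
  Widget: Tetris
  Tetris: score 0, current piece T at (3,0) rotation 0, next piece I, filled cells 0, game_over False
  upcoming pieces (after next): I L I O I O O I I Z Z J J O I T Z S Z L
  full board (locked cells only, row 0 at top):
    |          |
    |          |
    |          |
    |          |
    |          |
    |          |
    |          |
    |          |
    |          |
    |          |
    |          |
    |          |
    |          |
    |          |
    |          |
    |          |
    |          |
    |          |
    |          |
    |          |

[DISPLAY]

file        ┃          │████               
ler.js      ┃          │                   
er.rs       ┃          │                   
py          ┃          │                   
.toml       ┃          │                   
━━━━━━━━━━━━┃          │Score:             
            ┃          │0                  
            ┃          │                   
            ┃          │                   
            ┃          │                   
            ┃          │                   
            ┃          │                   
            ┗━━━━━━━━━━━━━━━━━━━━━━━━━━━━━━
                    ┗━━━━━━━━━━━━━━━━━━━━━━
                                           
                                           
                                           
                                           
                                           
                                           
                                           
                                           


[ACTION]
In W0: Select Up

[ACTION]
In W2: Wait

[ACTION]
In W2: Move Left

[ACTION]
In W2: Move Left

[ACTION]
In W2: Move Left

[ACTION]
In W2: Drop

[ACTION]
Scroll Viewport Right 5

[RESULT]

       ┃          │████                 ┃  
s      ┃          │                     ┃  
       ┃          │                     ┃  
       ┃          │                     ┃  
       ┃          │                     ┃  
━━━━━━━┃          │Score:               ┃  
       ┃          │0                    ┃  
       ┃          │                     ┃  
       ┃          │                     ┃  
       ┃          │                     ┃  
       ┃          │                     ┃  
       ┃          │                     ┃  
       ┗━━━━━━━━━━━━━━━━━━━━━━━━━━━━━━━━┛  
               ┗━━━━━━━━━━━━━━━━━━━━━━┛    
                                           
                                           
                                           
                                           
                                           
                                           
                                           
                                           


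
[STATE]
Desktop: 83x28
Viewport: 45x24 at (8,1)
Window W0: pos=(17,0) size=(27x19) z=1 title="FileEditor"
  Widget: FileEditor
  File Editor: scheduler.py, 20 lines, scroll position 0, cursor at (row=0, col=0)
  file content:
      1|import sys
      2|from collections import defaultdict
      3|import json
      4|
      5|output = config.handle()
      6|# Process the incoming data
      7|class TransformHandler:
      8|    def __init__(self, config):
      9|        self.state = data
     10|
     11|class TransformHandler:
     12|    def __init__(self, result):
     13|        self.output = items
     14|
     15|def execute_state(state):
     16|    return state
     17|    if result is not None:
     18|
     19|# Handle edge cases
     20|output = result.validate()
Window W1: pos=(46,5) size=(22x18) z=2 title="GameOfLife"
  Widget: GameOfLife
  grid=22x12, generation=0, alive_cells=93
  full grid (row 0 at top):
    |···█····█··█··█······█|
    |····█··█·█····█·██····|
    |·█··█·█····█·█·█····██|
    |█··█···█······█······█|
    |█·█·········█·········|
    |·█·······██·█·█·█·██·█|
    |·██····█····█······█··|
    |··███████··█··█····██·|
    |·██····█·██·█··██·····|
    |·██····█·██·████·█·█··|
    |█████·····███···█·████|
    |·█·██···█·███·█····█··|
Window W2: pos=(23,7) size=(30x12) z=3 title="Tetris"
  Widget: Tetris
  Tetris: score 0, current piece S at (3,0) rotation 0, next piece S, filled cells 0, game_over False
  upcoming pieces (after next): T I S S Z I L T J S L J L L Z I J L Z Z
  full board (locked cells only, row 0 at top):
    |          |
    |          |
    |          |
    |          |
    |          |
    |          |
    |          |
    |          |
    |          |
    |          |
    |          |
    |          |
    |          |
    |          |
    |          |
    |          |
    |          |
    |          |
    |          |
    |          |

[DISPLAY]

         ┃ FileEditor              ┃         
         ┠─────────────────────────┨         
         ┃█mport sys              ▲┃         
         ┃from collections import █┃         
         ┃import json             ░┃  ┏━━━━━━
         ┃                        ░┃  ┃ GameO
         ┃outpu┏━━━━━━━━━━━━━━━━━━━━━━━━━━━━┓
         ┃# Pro┃ Tetris                     ┃
         ┃class┠────────────────────────────┨
         ┃    d┃          │Next:            ┃
         ┃     ┃          │ ░░              ┃
         ┃     ┃          │░░               ┃
         ┃class┃          │                 ┃
         ┃    d┃          │                 ┃
         ┃     ┃          │                 ┃
         ┃     ┃          │Score:           ┃
         ┃def e┃          │0                ┃
         ┗━━━━━┗━━━━━━━━━━━━━━━━━━━━━━━━━━━━┛
                                      ┃████··
                                      ┃█·██··
                                      ┃      
                                      ┗━━━━━━
                                             
                                             


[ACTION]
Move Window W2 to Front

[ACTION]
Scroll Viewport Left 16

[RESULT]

                 ┃ FileEditor              ┃ 
                 ┠─────────────────────────┨ 
                 ┃█mport sys              ▲┃ 
                 ┃from collections import █┃ 
                 ┃import json             ░┃ 
                 ┃                        ░┃ 
                 ┃outpu┏━━━━━━━━━━━━━━━━━━━━━
                 ┃# Pro┃ Tetris              
                 ┃class┠─────────────────────
                 ┃    d┃          │Next:     
                 ┃     ┃          │ ░░       
                 ┃     ┃          │░░        
                 ┃class┃          │          
                 ┃    d┃          │          
                 ┃     ┃          │          
                 ┃     ┃          │Score:    
                 ┃def e┃          │0         
                 ┗━━━━━┗━━━━━━━━━━━━━━━━━━━━━
                                             
                                             
                                             
                                             
                                             
                                             


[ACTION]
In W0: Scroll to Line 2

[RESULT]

                 ┃ FileEditor              ┃ 
                 ┠─────────────────────────┨ 
                 ┃from collections import ▲┃ 
                 ┃import json             ░┃ 
                 ┃                        ░┃ 
                 ┃output = config.handle()█┃ 
                 ┃# Pro┏━━━━━━━━━━━━━━━━━━━━━
                 ┃class┃ Tetris              
                 ┃    d┠─────────────────────
                 ┃     ┃          │Next:     
                 ┃     ┃          │ ░░       
                 ┃class┃          │░░        
                 ┃    d┃          │          
                 ┃     ┃          │          
                 ┃     ┃          │          
                 ┃def e┃          │Score:    
                 ┃    r┃          │0         
                 ┗━━━━━┗━━━━━━━━━━━━━━━━━━━━━
                                             
                                             
                                             
                                             
                                             
                                             


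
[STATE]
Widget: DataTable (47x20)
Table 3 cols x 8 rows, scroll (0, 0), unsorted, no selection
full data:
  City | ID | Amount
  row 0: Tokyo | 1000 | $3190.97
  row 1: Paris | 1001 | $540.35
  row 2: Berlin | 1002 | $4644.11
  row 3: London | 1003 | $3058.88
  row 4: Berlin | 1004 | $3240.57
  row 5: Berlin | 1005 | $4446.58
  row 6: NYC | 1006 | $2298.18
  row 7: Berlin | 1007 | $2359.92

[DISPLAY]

City  │ID  │Amount                             
──────┼────┼────────                           
Tokyo │1000│$3190.97                           
Paris │1001│$540.35                            
Berlin│1002│$4644.11                           
London│1003│$3058.88                           
Berlin│1004│$3240.57                           
Berlin│1005│$4446.58                           
NYC   │1006│$2298.18                           
Berlin│1007│$2359.92                           
                                               
                                               
                                               
                                               
                                               
                                               
                                               
                                               
                                               
                                               


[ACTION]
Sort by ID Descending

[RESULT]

City  │ID ▼│Amount                             
──────┼────┼────────                           
Berlin│1007│$2359.92                           
NYC   │1006│$2298.18                           
Berlin│1005│$4446.58                           
Berlin│1004│$3240.57                           
London│1003│$3058.88                           
Berlin│1002│$4644.11                           
Paris │1001│$540.35                            
Tokyo │1000│$3190.97                           
                                               
                                               
                                               
                                               
                                               
                                               
                                               
                                               
                                               
                                               


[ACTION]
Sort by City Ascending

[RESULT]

City ▲│ID  │Amount                             
──────┼────┼────────                           
Berlin│1007│$2359.92                           
Berlin│1005│$4446.58                           
Berlin│1004│$3240.57                           
Berlin│1002│$4644.11                           
London│1003│$3058.88                           
NYC   │1006│$2298.18                           
Paris │1001│$540.35                            
Tokyo │1000│$3190.97                           
                                               
                                               
                                               
                                               
                                               
                                               
                                               
                                               
                                               
                                               


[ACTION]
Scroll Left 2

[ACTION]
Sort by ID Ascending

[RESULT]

City  │ID ▲│Amount                             
──────┼────┼────────                           
Tokyo │1000│$3190.97                           
Paris │1001│$540.35                            
Berlin│1002│$4644.11                           
London│1003│$3058.88                           
Berlin│1004│$3240.57                           
Berlin│1005│$4446.58                           
NYC   │1006│$2298.18                           
Berlin│1007│$2359.92                           
                                               
                                               
                                               
                                               
                                               
                                               
                                               
                                               
                                               
                                               


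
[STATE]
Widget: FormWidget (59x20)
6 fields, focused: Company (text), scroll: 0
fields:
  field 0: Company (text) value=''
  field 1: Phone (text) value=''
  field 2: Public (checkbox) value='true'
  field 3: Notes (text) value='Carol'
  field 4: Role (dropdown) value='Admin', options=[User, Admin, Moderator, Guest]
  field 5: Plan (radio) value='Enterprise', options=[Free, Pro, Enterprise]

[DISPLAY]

> Company:    [                                           ]
  Phone:      [                                           ]
  Public:     [x]                                          
  Notes:      [Carol                                      ]
  Role:       [Admin                                     ▼]
  Plan:       ( ) Free  ( ) Pro  (●) Enterprise            
                                                           
                                                           
                                                           
                                                           
                                                           
                                                           
                                                           
                                                           
                                                           
                                                           
                                                           
                                                           
                                                           
                                                           


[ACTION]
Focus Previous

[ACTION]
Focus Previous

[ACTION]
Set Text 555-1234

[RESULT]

  Company:    [                                           ]
  Phone:      [                                           ]
  Public:     [x]                                          
  Notes:      [Carol                                      ]
> Role:       [Admin                                     ▼]
  Plan:       ( ) Free  ( ) Pro  (●) Enterprise            
                                                           
                                                           
                                                           
                                                           
                                                           
                                                           
                                                           
                                                           
                                                           
                                                           
                                                           
                                                           
                                                           
                                                           


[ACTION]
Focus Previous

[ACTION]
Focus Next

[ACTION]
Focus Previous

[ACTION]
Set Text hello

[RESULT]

  Company:    [                                           ]
  Phone:      [                                           ]
  Public:     [x]                                          
> Notes:      [hello                                      ]
  Role:       [Admin                                     ▼]
  Plan:       ( ) Free  ( ) Pro  (●) Enterprise            
                                                           
                                                           
                                                           
                                                           
                                                           
                                                           
                                                           
                                                           
                                                           
                                                           
                                                           
                                                           
                                                           
                                                           


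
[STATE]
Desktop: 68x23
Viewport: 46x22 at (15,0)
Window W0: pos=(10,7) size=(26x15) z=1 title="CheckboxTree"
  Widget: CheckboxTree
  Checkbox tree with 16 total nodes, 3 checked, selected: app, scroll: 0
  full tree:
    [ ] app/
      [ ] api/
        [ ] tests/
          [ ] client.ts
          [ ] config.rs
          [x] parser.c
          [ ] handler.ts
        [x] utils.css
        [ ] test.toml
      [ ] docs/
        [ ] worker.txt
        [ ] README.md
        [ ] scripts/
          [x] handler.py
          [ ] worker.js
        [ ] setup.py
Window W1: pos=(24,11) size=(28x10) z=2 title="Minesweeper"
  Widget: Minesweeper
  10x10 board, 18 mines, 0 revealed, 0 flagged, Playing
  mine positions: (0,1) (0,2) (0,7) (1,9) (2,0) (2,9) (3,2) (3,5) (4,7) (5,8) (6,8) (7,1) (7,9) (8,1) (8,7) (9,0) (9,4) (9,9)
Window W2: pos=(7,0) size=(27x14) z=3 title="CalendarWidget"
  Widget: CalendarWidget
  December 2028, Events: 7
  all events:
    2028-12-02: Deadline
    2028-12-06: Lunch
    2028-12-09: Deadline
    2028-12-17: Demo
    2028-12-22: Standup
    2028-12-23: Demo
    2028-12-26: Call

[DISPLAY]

━━━━━━━━━━━━━━━━━━┓                           
arWidget          ┃                           
──────────────────┨                           
ecember 2028      ┃                           
e Th Fr Sa Su     ┃                           
      1  2*  3    ┃                           
6*  7  8  9* 10   ┃                           
3 14 15 16 17*    ┃━┓                         
0 21 22* 23* 24   ┃ ┃                         
27 28 29 30 31    ┃─┨                         
                  ┃ ┃                         
                  ┃━━━━━━━━━━━━━━━━━┓         
                  ┃per              ┃         
━━━━━━━━━━━━━━━━━━┛─────────────────┨         
   [ ] co┃■■■■■■■■■■                ┃         
   [x] pa┃■■■■■■■■■■                ┃         
   [ ] ha┃■■■■■■■■■■                ┃         
 [x] util┃■■■■■■■■■■                ┃         
 [ ] test┃■■■■■■■■■■                ┃         
-] docs/ ┃■■■■■■■■■■                ┃         
 [ ] work┗━━━━━━━━━━━━━━━━━━━━━━━━━━┛         
━━━━━━━━━━━━━━━━━━━━┛                         


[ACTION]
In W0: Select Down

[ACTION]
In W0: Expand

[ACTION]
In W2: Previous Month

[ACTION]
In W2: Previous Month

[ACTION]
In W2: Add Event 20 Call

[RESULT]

━━━━━━━━━━━━━━━━━━┓                           
arWidget          ┃                           
──────────────────┨                           
October 2028      ┃                           
e Th Fr Sa Su     ┃                           
            1     ┃                           
4  5  6  7  8     ┃                           
1 12 13 14 15     ┃━┓                         
8 19 20* 21 22    ┃ ┃                         
5 26 27 28 29     ┃─┨                         
                  ┃ ┃                         
                  ┃━━━━━━━━━━━━━━━━━┓         
                  ┃per              ┃         
━━━━━━━━━━━━━━━━━━┛─────────────────┨         
   [ ] co┃■■■■■■■■■■                ┃         
   [x] pa┃■■■■■■■■■■                ┃         
   [ ] ha┃■■■■■■■■■■                ┃         
 [x] util┃■■■■■■■■■■                ┃         
 [ ] test┃■■■■■■■■■■                ┃         
-] docs/ ┃■■■■■■■■■■                ┃         
 [ ] work┗━━━━━━━━━━━━━━━━━━━━━━━━━━┛         
━━━━━━━━━━━━━━━━━━━━┛                         


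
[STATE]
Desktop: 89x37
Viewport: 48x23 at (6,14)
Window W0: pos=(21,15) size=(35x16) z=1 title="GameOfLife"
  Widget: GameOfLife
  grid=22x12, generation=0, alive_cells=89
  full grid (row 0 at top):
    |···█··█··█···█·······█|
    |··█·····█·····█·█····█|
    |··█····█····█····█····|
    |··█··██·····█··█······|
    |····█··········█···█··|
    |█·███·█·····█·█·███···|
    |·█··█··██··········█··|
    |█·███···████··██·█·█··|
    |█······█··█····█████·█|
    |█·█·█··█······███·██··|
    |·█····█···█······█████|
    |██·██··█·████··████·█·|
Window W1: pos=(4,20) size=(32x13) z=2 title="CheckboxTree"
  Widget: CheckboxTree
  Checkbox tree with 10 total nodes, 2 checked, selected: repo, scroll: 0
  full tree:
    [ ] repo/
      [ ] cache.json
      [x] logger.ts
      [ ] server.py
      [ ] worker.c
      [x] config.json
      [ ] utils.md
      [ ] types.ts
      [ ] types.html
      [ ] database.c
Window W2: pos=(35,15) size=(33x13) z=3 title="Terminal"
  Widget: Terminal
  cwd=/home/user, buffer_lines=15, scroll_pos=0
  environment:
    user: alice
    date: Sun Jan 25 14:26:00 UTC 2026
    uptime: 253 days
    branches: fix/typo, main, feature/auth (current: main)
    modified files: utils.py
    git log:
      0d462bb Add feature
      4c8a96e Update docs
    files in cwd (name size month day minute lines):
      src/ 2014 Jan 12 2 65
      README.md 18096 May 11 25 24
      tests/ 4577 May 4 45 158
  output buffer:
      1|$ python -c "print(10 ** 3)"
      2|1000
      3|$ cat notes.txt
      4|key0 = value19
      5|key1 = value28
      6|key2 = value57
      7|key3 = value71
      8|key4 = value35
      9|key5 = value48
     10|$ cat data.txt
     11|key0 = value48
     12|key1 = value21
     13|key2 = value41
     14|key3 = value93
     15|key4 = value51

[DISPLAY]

                                                
               ┏━━━━━━━━━━━━━┏━━━━━━━━━━━━━━━━━━
               ┃ GameOfLife  ┃ Terminal         
               ┠─────────────┠──────────────────
               ┃Gen: 0       ┃$ python -c "print
               ┃···█··█··█···┃1000              
━━━━━━━━━━━━━━━━━━━━━━━━━━━━━┃$ cat notes.txt   
CheckboxTree                 ┃key0 = value19    
─────────────────────────────┃key1 = value28    
[-] repo/                    ┃key2 = value57    
  [ ] cache.json             ┃key3 = value71    
  [x] logger.ts              ┃key4 = value35    
  [ ] server.py              ┃key5 = value48    
  [ ] worker.c               ┗━━━━━━━━━━━━━━━━━━
  [x] config.json            ┃███·██··          
  [ ] utils.md               ┃···█████          
  [ ] types.ts               ┃━━━━━━━━━━━━━━━━━━
  [ ] types.html             ┃                  
━━━━━━━━━━━━━━━━━━━━━━━━━━━━━┛                  
                                                
                                                
                                                
                                                


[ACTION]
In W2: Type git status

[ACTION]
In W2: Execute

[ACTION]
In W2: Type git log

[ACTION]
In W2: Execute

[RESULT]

                                                
               ┏━━━━━━━━━━━━━┏━━━━━━━━━━━━━━━━━━
               ┃ GameOfLife  ┃ Terminal         
               ┠─────────────┠──────────────────
               ┃Gen: 0       ┃$ git status      
               ┃···█··█··█···┃On branch main    
━━━━━━━━━━━━━━━━━━━━━━━━━━━━━┃Changes not staged
CheckboxTree                 ┃                  
─────────────────────────────┃        modified: 
[-] repo/                    ┃$ git log         
  [ ] cache.json             ┃0d462bb Add featur
  [x] logger.ts              ┃4c8a96e Update doc
  [ ] server.py              ┃$ █               
  [ ] worker.c               ┗━━━━━━━━━━━━━━━━━━
  [x] config.json            ┃███·██··          
  [ ] utils.md               ┃···█████          
  [ ] types.ts               ┃━━━━━━━━━━━━━━━━━━
  [ ] types.html             ┃                  
━━━━━━━━━━━━━━━━━━━━━━━━━━━━━┛                  
                                                
                                                
                                                
                                                


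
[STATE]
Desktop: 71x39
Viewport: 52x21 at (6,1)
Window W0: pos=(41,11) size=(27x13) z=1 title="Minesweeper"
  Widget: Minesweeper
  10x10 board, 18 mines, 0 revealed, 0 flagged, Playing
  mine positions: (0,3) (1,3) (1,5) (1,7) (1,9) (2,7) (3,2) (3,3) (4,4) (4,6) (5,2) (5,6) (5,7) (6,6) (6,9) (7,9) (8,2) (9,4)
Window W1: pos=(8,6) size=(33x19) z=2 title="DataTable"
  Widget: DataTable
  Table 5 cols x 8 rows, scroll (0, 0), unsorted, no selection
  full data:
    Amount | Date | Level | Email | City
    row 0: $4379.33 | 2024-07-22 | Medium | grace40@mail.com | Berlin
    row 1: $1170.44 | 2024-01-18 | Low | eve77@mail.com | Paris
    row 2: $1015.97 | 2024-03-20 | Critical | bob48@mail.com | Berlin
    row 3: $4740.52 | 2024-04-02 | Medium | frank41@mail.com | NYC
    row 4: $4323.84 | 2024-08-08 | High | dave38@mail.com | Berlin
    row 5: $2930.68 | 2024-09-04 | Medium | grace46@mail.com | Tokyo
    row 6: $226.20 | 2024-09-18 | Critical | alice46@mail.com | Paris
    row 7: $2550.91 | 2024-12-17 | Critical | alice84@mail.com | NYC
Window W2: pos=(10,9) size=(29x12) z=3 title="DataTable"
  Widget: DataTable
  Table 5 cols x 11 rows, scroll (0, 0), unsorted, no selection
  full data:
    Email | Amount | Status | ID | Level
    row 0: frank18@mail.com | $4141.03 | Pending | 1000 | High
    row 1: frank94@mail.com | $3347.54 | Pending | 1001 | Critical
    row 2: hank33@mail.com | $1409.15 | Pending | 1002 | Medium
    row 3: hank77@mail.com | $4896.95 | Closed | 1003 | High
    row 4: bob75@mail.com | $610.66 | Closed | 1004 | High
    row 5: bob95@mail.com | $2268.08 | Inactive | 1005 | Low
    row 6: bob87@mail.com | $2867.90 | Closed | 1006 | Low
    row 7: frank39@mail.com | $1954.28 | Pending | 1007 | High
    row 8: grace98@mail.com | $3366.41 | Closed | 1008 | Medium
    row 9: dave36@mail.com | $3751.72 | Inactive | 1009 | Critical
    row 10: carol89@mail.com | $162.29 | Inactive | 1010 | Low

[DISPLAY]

                                                    
                                                    
                                                    
                                                    
                                                    
  ┏━━━━━━━━━━━━━━━━━━━━━━━━━━━━━━━┓                 
  ┃ DataTable                     ┃                 
  ┠───────────────────────────────┨                 
  ┃A┏━━━━━━━━━━━━━━━━━━━━━━━━━━━┓m┃                 
  ┃─┃ DataTable                 ┃─┃                 
  ┃$┠───────────────────────────┨r┃┏━━━━━━━━━━━━━━━━
  ┃$┃Email           │Amount  │S┃v┃┃ Minesweeper    
  ┃$┃────────────────┼────────┼─┃o┃┠────────────────
  ┃$┃frank18@mail.com│$4141.03│P┃r┃┃■■■■■■■■■■      
  ┃$┃frank94@mail.com│$3347.54│P┃a┃┃■■■■■■■■■■      
  ┃$┃hank33@mail.com │$1409.15│P┃r┃┃■■■■■■■■■■      
  ┃$┃hank77@mail.com │$4896.95│C┃l┃┃■■■■■■■■■■      
  ┃$┃bob75@mail.com  │$610.66 │C┃l┃┃■■■■■■■■■■      
  ┃ ┃bob95@mail.com  │$2268.08│I┃ ┃┃■■■■■■■■■■      
  ┃ ┗━━━━━━━━━━━━━━━━━━━━━━━━━━━┛ ┃┃■■■■■■■■■■      
  ┃                               ┃┃■■■■■■■■■■      


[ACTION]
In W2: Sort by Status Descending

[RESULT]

                                                    
                                                    
                                                    
                                                    
                                                    
  ┏━━━━━━━━━━━━━━━━━━━━━━━━━━━━━━━┓                 
  ┃ DataTable                     ┃                 
  ┠───────────────────────────────┨                 
  ┃A┏━━━━━━━━━━━━━━━━━━━━━━━━━━━┓m┃                 
  ┃─┃ DataTable                 ┃─┃                 
  ┃$┠───────────────────────────┨r┃┏━━━━━━━━━━━━━━━━
  ┃$┃Email           │Amount  │S┃v┃┃ Minesweeper    
  ┃$┃────────────────┼────────┼─┃o┃┠────────────────
  ┃$┃frank18@mail.com│$4141.03│P┃r┃┃■■■■■■■■■■      
  ┃$┃frank94@mail.com│$3347.54│P┃a┃┃■■■■■■■■■■      
  ┃$┃hank33@mail.com │$1409.15│P┃r┃┃■■■■■■■■■■      
  ┃$┃frank39@mail.com│$1954.28│P┃l┃┃■■■■■■■■■■      
  ┃$┃bob95@mail.com  │$2268.08│I┃l┃┃■■■■■■■■■■      
  ┃ ┃dave36@mail.com │$3751.72│I┃ ┃┃■■■■■■■■■■      
  ┃ ┗━━━━━━━━━━━━━━━━━━━━━━━━━━━┛ ┃┃■■■■■■■■■■      
  ┃                               ┃┃■■■■■■■■■■      


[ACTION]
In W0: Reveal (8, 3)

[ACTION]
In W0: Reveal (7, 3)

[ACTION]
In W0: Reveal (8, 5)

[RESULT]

                                                    
                                                    
                                                    
                                                    
                                                    
  ┏━━━━━━━━━━━━━━━━━━━━━━━━━━━━━━━┓                 
  ┃ DataTable                     ┃                 
  ┠───────────────────────────────┨                 
  ┃A┏━━━━━━━━━━━━━━━━━━━━━━━━━━━┓m┃                 
  ┃─┃ DataTable                 ┃─┃                 
  ┃$┠───────────────────────────┨r┃┏━━━━━━━━━━━━━━━━
  ┃$┃Email           │Amount  │S┃v┃┃ Minesweeper    
  ┃$┃────────────────┼────────┼─┃o┃┠────────────────
  ┃$┃frank18@mail.com│$4141.03│P┃r┃┃■■■■■■■■■■      
  ┃$┃frank94@mail.com│$3347.54│P┃a┃┃■■■■■■■■■■      
  ┃$┃hank33@mail.com │$1409.15│P┃r┃┃■■■■■■■■■■      
  ┃$┃frank39@mail.com│$1954.28│P┃l┃┃■■■■■■■■■■      
  ┃$┃bob95@mail.com  │$2268.08│I┃l┃┃■■■■■■■■■■      
  ┃ ┃dave36@mail.com │$3751.72│I┃ ┃┃■■■■■■■■■■      
  ┃ ┗━━━━━━━━━━━━━━━━━━━━━━━━━━━┛ ┃┃■■■■■■■■■■      
  ┃                               ┃┃■■■1■■■■■■      


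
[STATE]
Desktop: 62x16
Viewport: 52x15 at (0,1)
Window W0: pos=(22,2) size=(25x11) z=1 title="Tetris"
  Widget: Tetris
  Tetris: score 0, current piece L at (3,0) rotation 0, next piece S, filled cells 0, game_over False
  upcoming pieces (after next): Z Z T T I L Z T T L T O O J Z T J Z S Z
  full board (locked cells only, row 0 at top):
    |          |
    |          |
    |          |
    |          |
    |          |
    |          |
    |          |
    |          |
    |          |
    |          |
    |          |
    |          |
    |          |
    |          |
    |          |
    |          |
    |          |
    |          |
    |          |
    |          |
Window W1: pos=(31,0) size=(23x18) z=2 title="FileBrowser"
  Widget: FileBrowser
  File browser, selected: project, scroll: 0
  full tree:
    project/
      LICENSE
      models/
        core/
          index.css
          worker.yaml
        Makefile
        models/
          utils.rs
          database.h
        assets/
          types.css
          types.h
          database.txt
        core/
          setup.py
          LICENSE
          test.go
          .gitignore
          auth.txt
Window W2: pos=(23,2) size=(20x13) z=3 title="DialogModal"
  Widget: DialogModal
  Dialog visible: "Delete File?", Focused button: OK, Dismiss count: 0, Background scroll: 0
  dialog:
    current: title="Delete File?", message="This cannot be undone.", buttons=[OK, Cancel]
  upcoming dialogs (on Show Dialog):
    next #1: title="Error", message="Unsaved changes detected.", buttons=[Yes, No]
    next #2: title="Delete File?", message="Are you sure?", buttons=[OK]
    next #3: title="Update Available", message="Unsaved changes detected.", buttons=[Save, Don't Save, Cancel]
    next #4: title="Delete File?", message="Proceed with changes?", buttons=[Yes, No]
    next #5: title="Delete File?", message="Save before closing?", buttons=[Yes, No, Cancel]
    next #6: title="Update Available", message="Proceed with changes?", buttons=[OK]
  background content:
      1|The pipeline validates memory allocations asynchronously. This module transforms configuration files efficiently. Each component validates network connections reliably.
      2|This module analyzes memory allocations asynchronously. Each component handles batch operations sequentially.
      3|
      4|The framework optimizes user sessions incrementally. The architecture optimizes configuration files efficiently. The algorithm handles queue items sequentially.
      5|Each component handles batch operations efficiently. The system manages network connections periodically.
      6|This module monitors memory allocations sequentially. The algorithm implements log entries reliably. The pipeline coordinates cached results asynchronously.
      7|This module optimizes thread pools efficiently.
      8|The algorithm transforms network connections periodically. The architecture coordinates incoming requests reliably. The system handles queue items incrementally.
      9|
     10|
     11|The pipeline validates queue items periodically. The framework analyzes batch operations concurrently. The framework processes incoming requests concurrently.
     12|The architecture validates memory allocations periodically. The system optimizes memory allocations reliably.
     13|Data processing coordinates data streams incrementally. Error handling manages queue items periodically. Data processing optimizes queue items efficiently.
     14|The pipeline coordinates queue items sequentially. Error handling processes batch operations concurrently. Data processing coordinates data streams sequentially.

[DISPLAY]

                               ┃ FileBrowser        
                      ┏┏━━━━━━━━━━━━━━━━━━┓─────────
                      ┃┃ DialogModal      ┃ct/      
                      ┠┠──────────────────┨         
                      ┃┃The pipeline valid┃els/     
                      ┃┃This module analyz┃         
                      ┃┃  ┌────────────┐  ┃         
                      ┃┃Th│Delete File?│ti┃         
                      ┃┃Ea│This cannot │an┃         
                      ┃┃Th│[OK]  Cancel│to┃         
                      ┃┃Th└────────────┘mi┃         
                      ┗┃The algorithm tran┃         
                       ┃                  ┃         
                       ┗━━━━━━━━━━━━━━━━━━┛         
                               ┃                    


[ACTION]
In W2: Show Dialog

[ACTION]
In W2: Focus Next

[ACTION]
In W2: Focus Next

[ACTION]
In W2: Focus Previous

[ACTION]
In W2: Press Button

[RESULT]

                               ┃ FileBrowser        
                      ┏┏━━━━━━━━━━━━━━━━━━┓─────────
                      ┃┃ DialogModal      ┃ct/      
                      ┠┠──────────────────┨         
                      ┃┃The pipeline valid┃els/     
                      ┃┃This module analyz┃         
                      ┃┃                  ┃         
                      ┃┃The framework opti┃         
                      ┃┃Each component han┃         
                      ┃┃This module monito┃         
                      ┃┃This module optimi┃         
                      ┗┃The algorithm tran┃         
                       ┃                  ┃         
                       ┗━━━━━━━━━━━━━━━━━━┛         
                               ┃                    
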